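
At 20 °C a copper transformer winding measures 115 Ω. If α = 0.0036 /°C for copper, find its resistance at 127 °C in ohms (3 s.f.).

159 Ω

ΔT = 127 − 20 = 107 °C
R = R₀(1 + αΔT) = 115 × (1 + 0.0036×107) = 115 × 1.385 = 159 Ω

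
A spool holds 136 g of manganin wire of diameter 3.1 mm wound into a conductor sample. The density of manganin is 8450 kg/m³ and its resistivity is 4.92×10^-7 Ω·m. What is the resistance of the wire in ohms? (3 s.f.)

0.139 Ω

A = π(d/2)² = π(1.5500e-03 m)² = 7.5477e-06 m²
L = m/(density·A) = 0.136/(8450×7.5477e-06) = 2.132 m
R = ρL/A = (4.92×10^-7)(2.132)/(7.5477e-06) = 0.139 Ω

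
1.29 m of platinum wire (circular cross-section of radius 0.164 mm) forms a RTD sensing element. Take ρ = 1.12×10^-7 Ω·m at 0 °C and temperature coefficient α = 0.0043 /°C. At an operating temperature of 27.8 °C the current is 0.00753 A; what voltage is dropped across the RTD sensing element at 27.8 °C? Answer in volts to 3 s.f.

A = πr² = π(1.6400e-04 m)² = 8.450e-08 m²
R₍0₎ = ρL/A = (1.12×10^-7)(1.29)/(8.450e-08) = 1.71 Ω
R₍27.8₎ = R₍0₎(1 + αΔT) = 1.71 × (1 + 0.0043×27.8) = 1.914 Ω
V = IR = 0.00753 × 1.914 = 0.0144 V

0.0144 V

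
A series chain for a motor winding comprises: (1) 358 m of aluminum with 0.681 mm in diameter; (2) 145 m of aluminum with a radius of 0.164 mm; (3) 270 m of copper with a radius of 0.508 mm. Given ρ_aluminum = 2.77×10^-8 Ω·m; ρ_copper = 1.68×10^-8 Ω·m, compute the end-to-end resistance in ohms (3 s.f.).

Seg 1: A = π(d/2)² = π(3.4050e-04 m)² = 3.642e-07 m²
R_1 = (2.77×10^-8)(358)/(3.642e-07) = 27.23 Ω
Seg 2: A = πr² = π(1.6400e-04 m)² = 8.450e-08 m²
R_2 = (2.77×10^-8)(145)/(8.450e-08) = 47.53 Ω
Seg 3: A = πr² = π(5.0800e-04 m)² = 8.107e-07 m²
R_3 = (1.68×10^-8)(270)/(8.107e-07) = 5.595 Ω
R_total = R_1 + R_2 + R_3 = 80.4 Ω

80.4 Ω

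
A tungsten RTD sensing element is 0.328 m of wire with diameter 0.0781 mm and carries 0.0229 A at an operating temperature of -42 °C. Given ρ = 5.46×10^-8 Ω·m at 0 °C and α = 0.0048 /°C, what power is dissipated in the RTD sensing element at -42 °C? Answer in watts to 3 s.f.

A = π(d/2)² = π(3.9050e-05 m)² = 4.791e-09 m²
R₍0₎ = ρL/A = (5.46×10^-8)(0.328)/(4.791e-09) = 3.738 Ω
R₍-42₎ = R₍0₎(1 + αΔT) = 3.738 × (1 + 0.0048×-42) = 2.985 Ω
P = I²R = (0.0229)² × 2.985 = 0.00157 W

0.00157 W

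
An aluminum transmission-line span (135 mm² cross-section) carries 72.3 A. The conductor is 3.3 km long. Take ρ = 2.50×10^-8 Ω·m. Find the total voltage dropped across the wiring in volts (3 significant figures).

44.2 V

A = 135 mm² = 1.350e-04 m²
R = ρL/A = (2.50×10^-8)(3300)/(1.350e-04) = 0.6111 Ω
V = IR = 72.3 × 0.6111 = 44.2 V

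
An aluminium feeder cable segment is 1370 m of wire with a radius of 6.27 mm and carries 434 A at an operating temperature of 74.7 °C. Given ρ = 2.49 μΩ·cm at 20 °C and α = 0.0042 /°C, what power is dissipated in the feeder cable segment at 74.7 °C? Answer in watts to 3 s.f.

ρ = 2.49 μΩ·cm = 2.49×10^-8 Ω·m
A = πr² = π(6.2700e-03 m)² = 1.235e-04 m²
R₍20₎ = ρL/A = (2.49×10^-8)(1370)/(1.235e-04) = 0.2762 Ω
R₍74.7₎ = R₍20₎(1 + αΔT) = 0.2762 × (1 + 0.0042×54.7) = 0.3397 Ω
P = I²R = (434)² × 0.3397 = 64000 W

64000 W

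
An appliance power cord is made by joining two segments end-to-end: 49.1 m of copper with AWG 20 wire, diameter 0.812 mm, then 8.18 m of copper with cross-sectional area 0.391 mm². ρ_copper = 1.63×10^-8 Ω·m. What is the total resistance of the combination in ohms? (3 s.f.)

1.89 Ω

Segment 1: A = π(0.812/2 mm)² = π(4.0600e-04 m)² = 5.178e-07 m²
R₁ = ρL/A = (1.63×10^-8)(49.1)/(5.178e-07) = 1.545 Ω
Segment 2: A = 0.391 mm² = 3.910e-07 m²
R₂ = (1.63×10^-8)(8.18)/(3.910e-07) = 0.341 Ω
R = R₁ + R₂ = 1.89 Ω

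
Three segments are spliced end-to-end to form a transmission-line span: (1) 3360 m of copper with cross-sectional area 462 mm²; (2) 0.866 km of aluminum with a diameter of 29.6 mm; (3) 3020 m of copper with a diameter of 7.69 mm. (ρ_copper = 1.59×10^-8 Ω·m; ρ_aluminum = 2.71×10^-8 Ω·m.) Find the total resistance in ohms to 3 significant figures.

Seg 1: A = 462 mm² = 4.620e-04 m²
R_1 = (1.59×10^-8)(3360)/(4.620e-04) = 0.1156 Ω
Seg 2: A = π(d/2)² = π(1.4800e-02 m)² = 6.881e-04 m²
R_2 = (2.71×10^-8)(866)/(6.881e-04) = 0.0341 Ω
Seg 3: A = π(d/2)² = π(3.8450e-03 m)² = 4.645e-05 m²
R_3 = (1.59×10^-8)(3020)/(4.645e-05) = 1.034 Ω
R_total = R_1 + R_2 + R_3 = 1.18 Ω

1.18 Ω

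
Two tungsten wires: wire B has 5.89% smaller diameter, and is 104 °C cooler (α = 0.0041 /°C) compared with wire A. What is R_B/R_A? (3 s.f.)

R ∝ ρL/d² with ρ ∝ (1+αΔT), so R_B/R_A = (1 − 5.89/100)⁻² × (1 − 0.0041×104)
= 1.129 × 0.5736 = 0.648

0.648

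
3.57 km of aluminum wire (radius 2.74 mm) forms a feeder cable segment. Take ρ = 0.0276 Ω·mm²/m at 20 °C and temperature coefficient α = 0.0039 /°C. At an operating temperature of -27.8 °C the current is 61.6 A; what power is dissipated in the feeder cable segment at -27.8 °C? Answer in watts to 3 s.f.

12900 W

ρ = 0.0276 Ω·mm²/m = 2.76×10^-8 Ω·m
A = πr² = π(2.7400e-03 m)² = 2.359e-05 m²
R₍20₎ = ρL/A = (2.76×10^-8)(3570)/(2.359e-05) = 4.178 Ω
R₍-27.8₎ = R₍20₎(1 + αΔT) = 4.178 × (1 + 0.0039×-47.8) = 3.399 Ω
P = I²R = (61.6)² × 3.399 = 12900 W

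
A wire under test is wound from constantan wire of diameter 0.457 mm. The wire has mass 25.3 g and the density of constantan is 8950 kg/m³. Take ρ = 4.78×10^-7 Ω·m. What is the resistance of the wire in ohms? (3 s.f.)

A = π(d/2)² = π(2.2850e-04 m)² = 1.6403e-07 m²
L = m/(density·A) = 0.0253/(8950×1.6403e-07) = 17.23 m
R = ρL/A = (4.78×10^-7)(17.23)/(1.6403e-07) = 50.2 Ω

50.2 Ω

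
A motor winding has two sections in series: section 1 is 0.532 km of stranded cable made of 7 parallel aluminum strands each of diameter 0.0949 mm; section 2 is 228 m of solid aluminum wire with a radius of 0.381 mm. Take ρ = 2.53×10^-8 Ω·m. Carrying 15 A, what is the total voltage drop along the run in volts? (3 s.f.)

4270 V

Section 1: A_strand = π(4.7450e-05)² = 7.073e-09 m²; R₁ = ρL/(N·A_s) = (2.53×10^-8)(532)/(7×7.073e-09) = 271.8 Ω
Section 2: A = πr² = π(3.8100e-04 m)² = 4.560e-07 m²
R₂ = (2.53×10^-8)(228)/(4.560e-07) = 12.65 Ω
R = R₁ + R₂ = 284.5 Ω
V = IR = 15 × 284.5 = 4270 V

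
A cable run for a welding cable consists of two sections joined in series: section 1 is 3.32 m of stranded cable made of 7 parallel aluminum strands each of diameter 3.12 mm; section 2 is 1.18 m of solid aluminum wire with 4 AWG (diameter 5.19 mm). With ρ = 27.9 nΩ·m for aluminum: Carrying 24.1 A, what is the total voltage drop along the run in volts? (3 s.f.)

ρ = 27.9 nΩ·m = 2.79×10^-8 Ω·m
Section 1: A_strand = π(1.5600e-03)² = 7.645e-06 m²; R₁ = ρL/(N·A_s) = (2.79×10^-8)(3.32)/(7×7.645e-06) = 0.001731 Ω
Section 2: A = π(5.19/2 mm)² = π(2.5950e-03 m)² = 2.116e-05 m²
R₂ = (2.79×10^-8)(1.18)/(2.116e-05) = 0.001556 Ω
R = R₁ + R₂ = 0.003287 Ω
V = IR = 24.1 × 0.003287 = 0.0792 V

0.0792 V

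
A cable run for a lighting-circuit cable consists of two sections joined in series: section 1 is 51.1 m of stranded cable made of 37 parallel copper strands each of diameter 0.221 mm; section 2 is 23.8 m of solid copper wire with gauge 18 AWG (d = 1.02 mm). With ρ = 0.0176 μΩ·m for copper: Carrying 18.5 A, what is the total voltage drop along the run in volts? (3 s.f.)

ρ = 0.0176 μΩ·m = 1.76×10^-8 Ω·m
Section 1: A_strand = π(1.1050e-04)² = 3.836e-08 m²; R₁ = ρL/(N·A_s) = (1.76×10^-8)(51.1)/(37×3.836e-08) = 0.6337 Ω
Section 2: A = π(1.02/2 mm)² = π(5.1000e-04 m)² = 8.171e-07 m²
R₂ = (1.76×10^-8)(23.8)/(8.171e-07) = 0.5126 Ω
R = R₁ + R₂ = 1.146 Ω
V = IR = 18.5 × 1.146 = 21.2 V

21.2 V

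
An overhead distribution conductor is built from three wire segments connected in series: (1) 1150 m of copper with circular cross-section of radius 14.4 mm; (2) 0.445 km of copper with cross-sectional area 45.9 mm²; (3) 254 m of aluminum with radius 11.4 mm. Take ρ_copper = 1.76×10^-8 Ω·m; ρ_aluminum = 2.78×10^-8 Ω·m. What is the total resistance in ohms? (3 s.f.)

0.219 Ω

Seg 1: A = πr² = π(1.4400e-02 m)² = 6.514e-04 m²
R_1 = (1.76×10^-8)(1150)/(6.514e-04) = 0.03107 Ω
Seg 2: A = 45.9 mm² = 4.590e-05 m²
R_2 = (1.76×10^-8)(445)/(4.590e-05) = 0.1706 Ω
Seg 3: A = πr² = π(1.1400e-02 m)² = 4.083e-04 m²
R_3 = (2.78×10^-8)(254)/(4.083e-04) = 0.01729 Ω
R_total = R_1 + R_2 + R_3 = 0.219 Ω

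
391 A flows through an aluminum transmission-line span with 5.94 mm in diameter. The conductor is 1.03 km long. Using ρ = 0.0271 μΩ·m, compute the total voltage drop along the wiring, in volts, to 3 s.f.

394 V

ρ = 0.0271 μΩ·m = 2.71×10^-8 Ω·m
A = π(d/2)² = π(2.9700e-03 m)² = 2.771e-05 m²
R = ρL/A = (2.71×10^-8)(1030)/(2.771e-05) = 1.007 Ω
V = IR = 391 × 1.007 = 394 V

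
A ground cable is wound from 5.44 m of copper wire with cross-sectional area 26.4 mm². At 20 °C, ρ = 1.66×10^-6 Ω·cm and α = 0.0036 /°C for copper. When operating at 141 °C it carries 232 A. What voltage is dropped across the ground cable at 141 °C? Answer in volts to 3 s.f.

1.14 V

ρ = 1.66×10^-6 Ω·cm = 1.66×10^-8 Ω·m
A = 26.4 mm² = 2.640e-05 m²
R₍20₎ = ρL/A = (1.66×10^-8)(5.44)/(2.640e-05) = 0.003421 Ω
R₍141₎ = R₍20₎(1 + αΔT) = 0.003421 × (1 + 0.0036×121) = 0.004911 Ω
V = IR = 232 × 0.004911 = 1.14 V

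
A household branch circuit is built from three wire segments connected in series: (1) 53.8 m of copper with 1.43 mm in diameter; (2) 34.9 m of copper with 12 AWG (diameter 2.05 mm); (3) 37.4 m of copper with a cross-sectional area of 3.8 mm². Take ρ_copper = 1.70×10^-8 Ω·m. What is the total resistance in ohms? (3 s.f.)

0.917 Ω

Seg 1: A = π(d/2)² = π(7.1500e-04 m)² = 1.606e-06 m²
R_1 = (1.70×10^-8)(53.8)/(1.606e-06) = 0.5695 Ω
Seg 2: A = π(2.05/2 mm)² = π(1.0250e-03 m)² = 3.301e-06 m²
R_2 = (1.70×10^-8)(34.9)/(3.301e-06) = 0.1798 Ω
Seg 3: A = 3.8 mm² = 3.800e-06 m²
R_3 = (1.70×10^-8)(37.4)/(3.800e-06) = 0.1673 Ω
R_total = R_1 + R_2 + R_3 = 0.917 Ω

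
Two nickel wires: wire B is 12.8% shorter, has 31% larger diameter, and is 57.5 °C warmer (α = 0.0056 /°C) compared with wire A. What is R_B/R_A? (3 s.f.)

R ∝ ρL/d² with ρ ∝ (1+αΔT), so R_B/R_A = (1 − 12.8/100) × (1 + 31/100)⁻² × (1 + 0.0056×57.5)
= 0.872 × 0.5827 × 1.322 = 0.672

0.672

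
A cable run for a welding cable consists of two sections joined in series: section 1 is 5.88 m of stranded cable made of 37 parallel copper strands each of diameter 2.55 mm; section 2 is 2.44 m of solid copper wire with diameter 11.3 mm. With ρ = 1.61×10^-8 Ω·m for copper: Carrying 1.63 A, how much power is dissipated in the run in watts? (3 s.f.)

Section 1: A_strand = π(1.2750e-03)² = 5.107e-06 m²; R₁ = ρL/(N·A_s) = (1.61×10^-8)(5.88)/(37×5.107e-06) = 5.010×10^-4 Ω
Section 2: A = π(d/2)² = π(5.6500e-03 m)² = 1.003e-04 m²
R₂ = (1.61×10^-8)(2.44)/(1.003e-04) = 3.917×10^-4 Ω
R = R₁ + R₂ = 8.927×10^-4 Ω
P = I²R = (1.63)² × 8.927×10^-4 = 0.00237 W

0.00237 W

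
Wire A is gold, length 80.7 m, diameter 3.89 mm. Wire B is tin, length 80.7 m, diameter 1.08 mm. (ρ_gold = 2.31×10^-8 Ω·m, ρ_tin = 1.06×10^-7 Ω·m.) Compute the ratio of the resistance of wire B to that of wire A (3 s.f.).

R ∝ ρL/d², so R_B/R_A = (ρ_B/ρ_A) × (d_A/d_B)²
= (1.06×10^-7/2.31×10^-8) × (3.89/1.08)² = 59.5

59.5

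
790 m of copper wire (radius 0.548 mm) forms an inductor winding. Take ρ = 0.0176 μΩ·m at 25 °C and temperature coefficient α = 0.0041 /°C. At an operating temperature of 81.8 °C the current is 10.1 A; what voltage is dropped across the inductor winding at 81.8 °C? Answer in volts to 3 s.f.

184 V

ρ = 0.0176 μΩ·m = 1.76×10^-8 Ω·m
A = πr² = π(5.4800e-04 m)² = 9.434e-07 m²
R₍25₎ = ρL/A = (1.76×10^-8)(790)/(9.434e-07) = 14.74 Ω
R₍81.8₎ = R₍25₎(1 + αΔT) = 14.74 × (1 + 0.0041×56.8) = 18.17 Ω
V = IR = 10.1 × 18.17 = 184 V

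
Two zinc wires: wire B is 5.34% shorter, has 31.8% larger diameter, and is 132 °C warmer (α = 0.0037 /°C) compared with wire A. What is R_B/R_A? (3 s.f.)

0.811

R ∝ ρL/d² with ρ ∝ (1+αΔT), so R_B/R_A = (1 − 5.34/100) × (1 + 31.8/100)⁻² × (1 + 0.0037×132)
= 0.9466 × 0.5757 × 1.488 = 0.811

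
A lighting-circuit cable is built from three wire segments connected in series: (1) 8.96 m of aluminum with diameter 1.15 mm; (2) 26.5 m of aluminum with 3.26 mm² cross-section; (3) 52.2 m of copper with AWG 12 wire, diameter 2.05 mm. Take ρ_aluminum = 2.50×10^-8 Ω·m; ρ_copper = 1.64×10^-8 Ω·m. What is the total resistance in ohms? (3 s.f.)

0.678 Ω

Seg 1: A = π(d/2)² = π(5.7500e-04 m)² = 1.039e-06 m²
R_1 = (2.50×10^-8)(8.96)/(1.039e-06) = 0.2157 Ω
Seg 2: A = 3.26 mm² = 3.260e-06 m²
R_2 = (2.50×10^-8)(26.5)/(3.260e-06) = 0.2032 Ω
Seg 3: A = π(2.05/2 mm)² = π(1.0250e-03 m)² = 3.301e-06 m²
R_3 = (1.64×10^-8)(52.2)/(3.301e-06) = 0.2594 Ω
R_total = R_1 + R_2 + R_3 = 0.678 Ω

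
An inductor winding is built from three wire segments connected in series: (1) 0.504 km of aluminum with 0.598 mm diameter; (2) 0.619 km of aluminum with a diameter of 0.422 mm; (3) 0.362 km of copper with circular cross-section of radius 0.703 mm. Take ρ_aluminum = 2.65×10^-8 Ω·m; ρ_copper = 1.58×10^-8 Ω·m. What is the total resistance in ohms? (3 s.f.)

Seg 1: A = π(d/2)² = π(2.9900e-04 m)² = 2.809e-07 m²
R_1 = (2.65×10^-8)(504)/(2.809e-07) = 47.55 Ω
Seg 2: A = π(d/2)² = π(2.1100e-04 m)² = 1.399e-07 m²
R_2 = (2.65×10^-8)(619)/(1.399e-07) = 117.3 Ω
Seg 3: A = πr² = π(7.0300e-04 m)² = 1.553e-06 m²
R_3 = (1.58×10^-8)(362)/(1.553e-06) = 3.684 Ω
R_total = R_1 + R_2 + R_3 = 169 Ω

169 Ω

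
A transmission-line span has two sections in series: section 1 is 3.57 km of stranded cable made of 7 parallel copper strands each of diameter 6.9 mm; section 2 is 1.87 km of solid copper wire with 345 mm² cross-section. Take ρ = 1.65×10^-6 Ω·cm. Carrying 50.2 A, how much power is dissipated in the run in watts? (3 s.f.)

ρ = 1.65×10^-6 Ω·cm = 1.65×10^-8 Ω·m
Section 1: A_strand = π(3.4500e-03)² = 3.739e-05 m²; R₁ = ρL/(N·A_s) = (1.65×10^-8)(3570)/(7×3.739e-05) = 0.225 Ω
Section 2: A = 345 mm² = 3.450e-04 m²
R₂ = (1.65×10^-8)(1870)/(3.450e-04) = 0.08943 Ω
R = R₁ + R₂ = 0.3145 Ω
P = I²R = (50.2)² × 0.3145 = 792 W

792 W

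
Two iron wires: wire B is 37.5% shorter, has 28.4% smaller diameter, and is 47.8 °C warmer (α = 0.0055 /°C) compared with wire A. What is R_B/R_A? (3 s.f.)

R ∝ ρL/d² with ρ ∝ (1+αΔT), so R_B/R_A = (1 − 37.5/100) × (1 − 28.4/100)⁻² × (1 + 0.0055×47.8)
= 0.625 × 1.951 × 1.263 = 1.54

1.54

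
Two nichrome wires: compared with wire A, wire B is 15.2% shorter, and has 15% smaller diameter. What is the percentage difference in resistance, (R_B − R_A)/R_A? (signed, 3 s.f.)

17.4%

R ∝ L/d², so R_B/R_A = (1 − 15.2/100) × (1 − 15/100)⁻²
= 0.848 × 1.384 = 1.174
(R_B − R_A)/R_A = 1.174 − 1 = 17.4%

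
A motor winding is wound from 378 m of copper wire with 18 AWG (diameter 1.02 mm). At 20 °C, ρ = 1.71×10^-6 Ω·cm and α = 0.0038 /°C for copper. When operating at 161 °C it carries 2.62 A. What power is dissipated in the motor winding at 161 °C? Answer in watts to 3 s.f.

ρ = 1.71×10^-6 Ω·cm = 1.71×10^-8 Ω·m
A = π(1.02/2 mm)² = π(5.1000e-04 m)² = 8.171e-07 m²
R₍20₎ = ρL/A = (1.71×10^-8)(378)/(8.171e-07) = 7.91 Ω
R₍161₎ = R₍20₎(1 + αΔT) = 7.91 × (1 + 0.0038×141) = 12.15 Ω
P = I²R = (2.62)² × 12.15 = 83.4 W

83.4 W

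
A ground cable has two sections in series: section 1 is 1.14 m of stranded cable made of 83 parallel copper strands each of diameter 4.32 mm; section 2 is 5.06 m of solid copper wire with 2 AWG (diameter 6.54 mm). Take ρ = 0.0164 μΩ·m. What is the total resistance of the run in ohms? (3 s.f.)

0.00249 Ω

ρ = 0.0164 μΩ·m = 1.64×10^-8 Ω·m
Section 1: A_strand = π(2.1600e-03)² = 1.466e-05 m²; R₁ = ρL/(N·A_s) = (1.64×10^-8)(1.14)/(83×1.466e-05) = 1.537×10^-5 Ω
Section 2: A = π(6.54/2 mm)² = π(3.2700e-03 m)² = 3.359e-05 m²
R₂ = (1.64×10^-8)(5.06)/(3.359e-05) = 0.00247 Ω
R = R₁ + R₂ = 0.00249 Ω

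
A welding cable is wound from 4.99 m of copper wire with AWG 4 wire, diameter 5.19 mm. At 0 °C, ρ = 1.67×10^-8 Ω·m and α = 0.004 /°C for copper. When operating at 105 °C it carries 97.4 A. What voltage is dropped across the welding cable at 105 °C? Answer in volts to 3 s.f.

0.545 V

A = π(5.19/2 mm)² = π(2.5950e-03 m)² = 2.116e-05 m²
R₍0₎ = ρL/A = (1.67×10^-8)(4.99)/(2.116e-05) = 0.003939 Ω
R₍105₎ = R₍0₎(1 + αΔT) = 0.003939 × (1 + 0.004×105) = 0.005593 Ω
V = IR = 97.4 × 0.005593 = 0.545 V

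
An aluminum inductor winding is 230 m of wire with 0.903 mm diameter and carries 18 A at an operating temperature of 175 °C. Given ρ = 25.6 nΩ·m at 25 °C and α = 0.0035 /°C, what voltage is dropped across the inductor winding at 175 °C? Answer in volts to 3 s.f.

ρ = 25.6 nΩ·m = 2.56×10^-8 Ω·m
A = π(d/2)² = π(4.5150e-04 m)² = 6.404e-07 m²
R₍25₎ = ρL/A = (2.56×10^-8)(230)/(6.404e-07) = 9.194 Ω
R₍175₎ = R₍25₎(1 + αΔT) = 9.194 × (1 + 0.0035×150) = 14.02 Ω
V = IR = 18 × 14.02 = 252 V

252 V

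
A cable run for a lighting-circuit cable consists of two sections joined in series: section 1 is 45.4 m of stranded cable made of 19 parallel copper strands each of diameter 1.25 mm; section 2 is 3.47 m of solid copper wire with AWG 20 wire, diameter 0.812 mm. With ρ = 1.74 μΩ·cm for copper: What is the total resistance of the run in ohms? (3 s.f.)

0.150 Ω

ρ = 1.74 μΩ·cm = 1.74×10^-8 Ω·m
Section 1: A_strand = π(6.2500e-04)² = 1.227e-06 m²; R₁ = ρL/(N·A_s) = (1.74×10^-8)(45.4)/(19×1.227e-06) = 0.03388 Ω
Section 2: A = π(0.812/2 mm)² = π(4.0600e-04 m)² = 5.178e-07 m²
R₂ = (1.74×10^-8)(3.47)/(5.178e-07) = 0.1166 Ω
R = R₁ + R₂ = 0.150 Ω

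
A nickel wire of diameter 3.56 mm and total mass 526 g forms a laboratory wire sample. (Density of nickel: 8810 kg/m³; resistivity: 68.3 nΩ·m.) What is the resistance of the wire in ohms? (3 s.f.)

0.0412 Ω

ρ = 68.3 nΩ·m = 6.83×10^-8 Ω·m
A = π(d/2)² = π(1.7800e-03 m)² = 9.9538e-06 m²
L = m/(density·A) = 0.526/(8810×9.9538e-06) = 5.998 m
R = ρL/A = (6.83×10^-8)(5.998)/(9.9538e-06) = 0.0412 Ω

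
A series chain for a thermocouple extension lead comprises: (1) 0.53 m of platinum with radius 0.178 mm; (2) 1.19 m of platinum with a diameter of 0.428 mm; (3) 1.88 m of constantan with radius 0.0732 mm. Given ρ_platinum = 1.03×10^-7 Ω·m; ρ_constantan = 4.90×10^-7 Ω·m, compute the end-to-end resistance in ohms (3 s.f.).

Seg 1: A = πr² = π(1.7800e-04 m)² = 9.954e-08 m²
R_1 = (1.03×10^-7)(0.53)/(9.954e-08) = 0.5484 Ω
Seg 2: A = π(d/2)² = π(2.1400e-04 m)² = 1.439e-07 m²
R_2 = (1.03×10^-7)(1.19)/(1.439e-07) = 0.8519 Ω
Seg 3: A = πr² = π(7.3200e-05 m)² = 1.683e-08 m²
R_3 = (4.90×10^-7)(1.88)/(1.683e-08) = 54.72 Ω
R_total = R_1 + R_2 + R_3 = 56.1 Ω

56.1 Ω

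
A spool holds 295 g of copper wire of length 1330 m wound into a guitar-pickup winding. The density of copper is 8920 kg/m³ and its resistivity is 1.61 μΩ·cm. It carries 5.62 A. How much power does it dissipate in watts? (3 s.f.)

27200 W

ρ = 1.61 μΩ·cm = 1.61×10^-8 Ω·m
A = m/(density·L) = 0.295/(8920×1330) = 2.4866e-08 m²
R = ρL/A = (1.61×10^-8)(1330)/(2.4866e-08) = 861.1 Ω
P = I²R = (5.62)² × 861.1 = 27200 W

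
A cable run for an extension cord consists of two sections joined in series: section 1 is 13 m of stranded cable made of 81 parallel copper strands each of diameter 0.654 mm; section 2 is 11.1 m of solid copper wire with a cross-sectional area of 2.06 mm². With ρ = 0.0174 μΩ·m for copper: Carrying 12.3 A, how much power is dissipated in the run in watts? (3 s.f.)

15.4 W

ρ = 0.0174 μΩ·m = 1.74×10^-8 Ω·m
Section 1: A_strand = π(3.2700e-04)² = 3.359e-07 m²; R₁ = ρL/(N·A_s) = (1.74×10^-8)(13)/(81×3.359e-07) = 0.008313 Ω
Section 2: A = 2.06 mm² = 2.060e-06 m²
R₂ = (1.74×10^-8)(11.1)/(2.060e-06) = 0.09376 Ω
R = R₁ + R₂ = 0.1021 Ω
P = I²R = (12.3)² × 0.1021 = 15.4 W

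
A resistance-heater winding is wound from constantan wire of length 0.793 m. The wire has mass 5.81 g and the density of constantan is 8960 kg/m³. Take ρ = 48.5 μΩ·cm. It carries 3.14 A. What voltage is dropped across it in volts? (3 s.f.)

1.48 V

ρ = 48.5 μΩ·cm = 4.85×10^-7 Ω·m
A = m/(density·L) = 0.00581/(8960×0.793) = 8.1770e-07 m²
R = ρL/A = (4.85×10^-7)(0.793)/(8.1770e-07) = 0.4703 Ω
V = IR = 3.14 × 0.4703 = 1.48 V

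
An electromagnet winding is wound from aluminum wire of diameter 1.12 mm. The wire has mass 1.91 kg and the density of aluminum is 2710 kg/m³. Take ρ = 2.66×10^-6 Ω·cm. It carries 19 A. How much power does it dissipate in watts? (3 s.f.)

6970 W

ρ = 2.66×10^-6 Ω·cm = 2.66×10^-8 Ω·m
A = π(d/2)² = π(5.6000e-04 m)² = 9.8520e-07 m²
L = m/(density·A) = 1.91/(2710×9.8520e-07) = 715.4 m
R = ρL/A = (2.66×10^-8)(715.4)/(9.8520e-07) = 19.31 Ω
P = I²R = (19)² × 19.31 = 6970 W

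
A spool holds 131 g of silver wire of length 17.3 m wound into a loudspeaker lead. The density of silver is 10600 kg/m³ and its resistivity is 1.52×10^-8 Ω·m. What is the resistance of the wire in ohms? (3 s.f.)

0.368 Ω

A = m/(density·L) = 0.131/(10600×17.3) = 7.1436e-07 m²
R = ρL/A = (1.52×10^-8)(17.3)/(7.1436e-07) = 0.368 Ω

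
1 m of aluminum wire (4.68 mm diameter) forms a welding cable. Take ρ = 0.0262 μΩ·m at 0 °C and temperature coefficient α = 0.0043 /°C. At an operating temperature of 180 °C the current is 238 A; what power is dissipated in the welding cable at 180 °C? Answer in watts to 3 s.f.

ρ = 0.0262 μΩ·m = 2.62×10^-8 Ω·m
A = π(d/2)² = π(2.3400e-03 m)² = 1.720e-05 m²
R₍0₎ = ρL/A = (2.62×10^-8)(1)/(1.720e-05) = 0.001523 Ω
R₍180₎ = R₍0₎(1 + αΔT) = 0.001523 × (1 + 0.0043×180) = 0.002702 Ω
P = I²R = (238)² × 0.002702 = 153 W

153 W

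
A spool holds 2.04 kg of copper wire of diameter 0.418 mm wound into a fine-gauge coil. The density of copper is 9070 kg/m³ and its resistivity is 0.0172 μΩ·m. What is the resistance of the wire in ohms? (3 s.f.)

ρ = 0.0172 μΩ·m = 1.72×10^-8 Ω·m
A = π(d/2)² = π(2.0900e-04 m)² = 1.3723e-07 m²
L = m/(density·A) = 2.04/(9070×1.3723e-07) = 1639 m
R = ρL/A = (1.72×10^-8)(1639)/(1.3723e-07) = 205 Ω

205 Ω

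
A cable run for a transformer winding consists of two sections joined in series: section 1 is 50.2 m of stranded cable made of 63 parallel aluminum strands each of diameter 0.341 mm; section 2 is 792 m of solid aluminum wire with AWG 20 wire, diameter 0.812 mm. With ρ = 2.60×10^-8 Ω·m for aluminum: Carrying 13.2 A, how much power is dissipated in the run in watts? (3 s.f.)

Section 1: A_strand = π(1.7050e-04)² = 9.133e-08 m²; R₁ = ρL/(N·A_s) = (2.60×10^-8)(50.2)/(63×9.133e-08) = 0.2268 Ω
Section 2: A = π(0.812/2 mm)² = π(4.0600e-04 m)² = 5.178e-07 m²
R₂ = (2.60×10^-8)(792)/(5.178e-07) = 39.76 Ω
R = R₁ + R₂ = 39.99 Ω
P = I²R = (13.2)² × 39.99 = 6970 W

6970 W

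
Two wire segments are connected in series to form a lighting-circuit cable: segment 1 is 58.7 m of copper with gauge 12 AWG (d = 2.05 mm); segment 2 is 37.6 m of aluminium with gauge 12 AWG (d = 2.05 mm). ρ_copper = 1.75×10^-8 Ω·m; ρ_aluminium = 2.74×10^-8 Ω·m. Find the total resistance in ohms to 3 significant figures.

0.623 Ω

Segment 1: A = π(2.05/2 mm)² = π(1.0250e-03 m)² = 3.301e-06 m²
R₁ = ρL/A = (1.75×10^-8)(58.7)/(3.301e-06) = 0.3112 Ω
R₂ = (2.74×10^-8)(37.6)/(3.301e-06) = 0.3121 Ω
R = R₁ + R₂ = 0.623 Ω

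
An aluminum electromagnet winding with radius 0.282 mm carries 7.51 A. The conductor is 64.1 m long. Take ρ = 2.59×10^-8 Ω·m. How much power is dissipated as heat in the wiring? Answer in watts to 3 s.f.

375 W

A = πr² = π(2.8200e-04 m)² = 2.498e-07 m²
R = ρL/A = (2.59×10^-8)(64.1)/(2.498e-07) = 6.645 Ω
P = I²R = (7.51)² × 6.645 = 375 W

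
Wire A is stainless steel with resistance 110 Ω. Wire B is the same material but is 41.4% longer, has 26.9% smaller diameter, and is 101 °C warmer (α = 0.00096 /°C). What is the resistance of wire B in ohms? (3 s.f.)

R ∝ ρL/d² with ρ ∝ (1+αΔT), so R_B/R_A = (1 + 41.4/100) × (1 − 26.9/100)⁻² × (1 + 0.00096×101)
= 1.414 × 1.871 × 1.097 = 2.903
R_B = 2.903 × 110 = 319 Ω

319 Ω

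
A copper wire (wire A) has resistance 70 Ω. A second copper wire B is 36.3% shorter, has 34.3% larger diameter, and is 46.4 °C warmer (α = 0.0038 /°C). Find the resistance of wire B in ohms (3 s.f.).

R ∝ ρL/d² with ρ ∝ (1+αΔT), so R_B/R_A = (1 − 36.3/100) × (1 + 34.3/100)⁻² × (1 + 0.0038×46.4)
= 0.637 × 0.5544 × 1.176 = 0.4154
R_B = 0.4154 × 70 = 29.1 Ω

29.1 Ω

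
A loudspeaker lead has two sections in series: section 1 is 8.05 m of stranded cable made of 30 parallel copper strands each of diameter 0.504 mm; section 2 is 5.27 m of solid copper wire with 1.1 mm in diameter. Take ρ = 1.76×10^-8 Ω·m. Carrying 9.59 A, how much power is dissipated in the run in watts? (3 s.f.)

11.2 W

Section 1: A_strand = π(2.5200e-04)² = 1.995e-07 m²; R₁ = ρL/(N·A_s) = (1.76×10^-8)(8.05)/(30×1.995e-07) = 0.02367 Ω
Section 2: A = π(d/2)² = π(5.5000e-04 m)² = 9.503e-07 m²
R₂ = (1.76×10^-8)(5.27)/(9.503e-07) = 0.0976 Ω
R = R₁ + R₂ = 0.1213 Ω
P = I²R = (9.59)² × 0.1213 = 11.2 W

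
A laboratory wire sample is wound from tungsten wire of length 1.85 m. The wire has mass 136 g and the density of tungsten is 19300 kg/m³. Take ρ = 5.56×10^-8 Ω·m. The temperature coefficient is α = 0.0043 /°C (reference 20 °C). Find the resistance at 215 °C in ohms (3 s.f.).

A = m/(density·L) = 0.136/(19300×1.85) = 3.8090e-06 m²
R = ρL/A = (5.56×10^-8)(1.85)/(3.8090e-06) = 0.027 Ω
R(215 °C) = 0.027 × (1 + 0.0043×195) = 0.0496 Ω

0.0496 Ω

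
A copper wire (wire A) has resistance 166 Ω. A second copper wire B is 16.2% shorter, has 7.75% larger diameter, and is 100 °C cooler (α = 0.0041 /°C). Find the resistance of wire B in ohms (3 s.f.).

70.7 Ω

R ∝ ρL/d² with ρ ∝ (1+αΔT), so R_B/R_A = (1 − 16.2/100) × (1 + 7.75/100)⁻² × (1 − 0.0041×100)
= 0.838 × 0.8613 × 0.59 = 0.4259
R_B = 0.4259 × 166 = 70.7 Ω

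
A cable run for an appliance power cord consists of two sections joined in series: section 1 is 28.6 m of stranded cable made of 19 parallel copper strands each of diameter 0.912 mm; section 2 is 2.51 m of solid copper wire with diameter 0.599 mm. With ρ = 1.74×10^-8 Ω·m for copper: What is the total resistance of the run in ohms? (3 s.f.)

0.195 Ω

Section 1: A_strand = π(4.5600e-04)² = 6.533e-07 m²; R₁ = ρL/(N·A_s) = (1.74×10^-8)(28.6)/(19×6.533e-07) = 0.04009 Ω
Section 2: A = π(d/2)² = π(2.9950e-04 m)² = 2.818e-07 m²
R₂ = (1.74×10^-8)(2.51)/(2.818e-07) = 0.155 Ω
R = R₁ + R₂ = 0.195 Ω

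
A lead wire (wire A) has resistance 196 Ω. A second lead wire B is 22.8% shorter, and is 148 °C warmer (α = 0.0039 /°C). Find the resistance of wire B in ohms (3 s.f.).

239 Ω

R ∝ ρL/d² with ρ ∝ (1+αΔT), so R_B/R_A = (1 − 22.8/100) × (1 + 0.0039×148)
= 0.772 × 1.577 = 1.218
R_B = 1.218 × 196 = 239 Ω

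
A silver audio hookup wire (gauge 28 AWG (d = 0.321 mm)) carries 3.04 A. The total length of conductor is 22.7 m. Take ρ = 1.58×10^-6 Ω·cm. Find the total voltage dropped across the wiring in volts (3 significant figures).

13.5 V

ρ = 1.58×10^-6 Ω·cm = 1.58×10^-8 Ω·m
A = π(0.321/2 mm)² = π(1.6050e-04 m)² = 8.093e-08 m²
R = ρL/A = (1.58×10^-8)(22.7)/(8.093e-08) = 4.432 Ω
V = IR = 3.04 × 4.432 = 13.5 V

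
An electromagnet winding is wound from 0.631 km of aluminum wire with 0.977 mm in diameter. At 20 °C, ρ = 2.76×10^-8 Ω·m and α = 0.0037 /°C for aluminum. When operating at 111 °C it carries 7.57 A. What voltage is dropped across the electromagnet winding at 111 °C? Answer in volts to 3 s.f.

235 V

A = π(d/2)² = π(4.8850e-04 m)² = 7.497e-07 m²
R₍20₎ = ρL/A = (2.76×10^-8)(631)/(7.497e-07) = 23.23 Ω
R₍111₎ = R₍20₎(1 + αΔT) = 23.23 × (1 + 0.0037×91) = 31.05 Ω
V = IR = 7.57 × 31.05 = 235 V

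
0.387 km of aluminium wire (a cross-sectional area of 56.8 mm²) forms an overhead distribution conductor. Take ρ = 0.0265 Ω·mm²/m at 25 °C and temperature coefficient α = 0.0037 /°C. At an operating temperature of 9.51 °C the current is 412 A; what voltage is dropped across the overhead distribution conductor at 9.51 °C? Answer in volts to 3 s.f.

ρ = 0.0265 Ω·mm²/m = 2.65×10^-8 Ω·m
A = 56.8 mm² = 5.680e-05 m²
R₍25₎ = ρL/A = (2.65×10^-8)(387)/(5.680e-05) = 0.1806 Ω
R₍9.51₎ = R₍25₎(1 + αΔT) = 0.1806 × (1 + 0.0037×-15.5) = 0.1702 Ω
V = IR = 412 × 0.1702 = 70.1 V

70.1 V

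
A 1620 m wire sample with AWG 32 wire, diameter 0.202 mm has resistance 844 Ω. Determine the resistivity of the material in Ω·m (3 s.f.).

A = π(0.202/2 mm)² = π(1.0100e-04 m)² = 3.205e-08 m²
ρ = RA/L = (844)(3.205e-08)/(1620) = 1.67×10^-8 Ω·m

1.67×10^-8 Ω·m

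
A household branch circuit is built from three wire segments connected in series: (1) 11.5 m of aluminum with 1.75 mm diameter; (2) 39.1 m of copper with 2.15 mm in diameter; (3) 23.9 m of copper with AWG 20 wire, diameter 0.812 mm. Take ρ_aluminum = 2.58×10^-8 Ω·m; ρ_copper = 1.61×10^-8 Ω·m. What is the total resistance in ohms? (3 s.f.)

1.04 Ω

Seg 1: A = π(d/2)² = π(8.7500e-04 m)² = 2.405e-06 m²
R_1 = (2.58×10^-8)(11.5)/(2.405e-06) = 0.1234 Ω
Seg 2: A = π(d/2)² = π(1.0750e-03 m)² = 3.631e-06 m²
R_2 = (1.61×10^-8)(39.1)/(3.631e-06) = 0.1734 Ω
Seg 3: A = π(0.812/2 mm)² = π(4.0600e-04 m)² = 5.178e-07 m²
R_3 = (1.61×10^-8)(23.9)/(5.178e-07) = 0.7431 Ω
R_total = R_1 + R_2 + R_3 = 1.04 Ω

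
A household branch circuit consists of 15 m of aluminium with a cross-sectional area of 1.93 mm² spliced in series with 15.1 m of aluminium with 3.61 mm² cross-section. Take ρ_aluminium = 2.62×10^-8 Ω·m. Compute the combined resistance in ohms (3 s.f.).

0.313 Ω

Segment 1: A = 1.93 mm² = 1.930e-06 m²
R₁ = ρL/A = (2.62×10^-8)(15)/(1.930e-06) = 0.2036 Ω
Segment 2: A = 3.61 mm² = 3.610e-06 m²
R₂ = (2.62×10^-8)(15.1)/(3.610e-06) = 0.1096 Ω
R = R₁ + R₂ = 0.313 Ω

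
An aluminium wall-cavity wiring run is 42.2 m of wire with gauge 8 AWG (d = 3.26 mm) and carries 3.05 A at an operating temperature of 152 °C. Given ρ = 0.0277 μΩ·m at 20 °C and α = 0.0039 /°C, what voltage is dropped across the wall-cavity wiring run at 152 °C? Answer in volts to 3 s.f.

0.647 V

ρ = 0.0277 μΩ·m = 2.77×10^-8 Ω·m
A = π(3.26/2 mm)² = π(1.6300e-03 m)² = 8.347e-06 m²
R₍20₎ = ρL/A = (2.77×10^-8)(42.2)/(8.347e-06) = 0.14 Ω
R₍152₎ = R₍20₎(1 + αΔT) = 0.14 × (1 + 0.0039×132) = 0.2121 Ω
V = IR = 3.05 × 0.2121 = 0.647 V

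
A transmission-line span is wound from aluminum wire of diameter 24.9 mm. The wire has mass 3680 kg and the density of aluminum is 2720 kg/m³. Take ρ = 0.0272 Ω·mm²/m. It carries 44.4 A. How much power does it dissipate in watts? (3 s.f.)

ρ = 0.0272 Ω·mm²/m = 2.72×10^-8 Ω·m
A = π(d/2)² = π(1.2450e-02 m)² = 4.8695e-04 m²
L = m/(density·A) = 3680/(2720×4.8695e-04) = 2778 m
R = ρL/A = (2.72×10^-8)(2778)/(4.8695e-04) = 0.1552 Ω
P = I²R = (44.4)² × 0.1552 = 306 W

306 W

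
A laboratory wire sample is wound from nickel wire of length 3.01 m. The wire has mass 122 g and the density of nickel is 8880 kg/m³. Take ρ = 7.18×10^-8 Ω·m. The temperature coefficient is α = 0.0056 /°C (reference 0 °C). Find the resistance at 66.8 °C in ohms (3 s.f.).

A = m/(density·L) = 0.122/(8880×3.01) = 4.5644e-06 m²
R = ρL/A = (7.18×10^-8)(3.01)/(4.5644e-06) = 0.04735 Ω
R(66.8 °C) = 0.04735 × (1 + 0.0056×66.8) = 0.0651 Ω

0.0651 Ω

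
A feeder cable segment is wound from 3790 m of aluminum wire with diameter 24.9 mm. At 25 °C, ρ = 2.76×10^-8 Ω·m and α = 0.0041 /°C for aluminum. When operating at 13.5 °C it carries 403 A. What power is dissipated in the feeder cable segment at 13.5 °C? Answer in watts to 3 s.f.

A = π(d/2)² = π(1.2450e-02 m)² = 4.870e-04 m²
R₍25₎ = ρL/A = (2.76×10^-8)(3790)/(4.870e-04) = 0.2148 Ω
R₍13.5₎ = R₍25₎(1 + αΔT) = 0.2148 × (1 + 0.0041×-11.5) = 0.2047 Ω
P = I²R = (403)² × 0.2047 = 33200 W

33200 W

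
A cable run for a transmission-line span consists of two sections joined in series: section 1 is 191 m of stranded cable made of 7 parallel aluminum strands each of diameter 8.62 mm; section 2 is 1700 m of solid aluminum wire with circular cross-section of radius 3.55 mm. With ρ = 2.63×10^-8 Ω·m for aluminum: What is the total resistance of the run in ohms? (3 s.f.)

1.14 Ω

Section 1: A_strand = π(4.3100e-03)² = 5.836e-05 m²; R₁ = ρL/(N·A_s) = (2.63×10^-8)(191)/(7×5.836e-05) = 0.0123 Ω
Section 2: A = πr² = π(3.5500e-03 m)² = 3.959e-05 m²
R₂ = (2.63×10^-8)(1700)/(3.959e-05) = 1.129 Ω
R = R₁ + R₂ = 1.14 Ω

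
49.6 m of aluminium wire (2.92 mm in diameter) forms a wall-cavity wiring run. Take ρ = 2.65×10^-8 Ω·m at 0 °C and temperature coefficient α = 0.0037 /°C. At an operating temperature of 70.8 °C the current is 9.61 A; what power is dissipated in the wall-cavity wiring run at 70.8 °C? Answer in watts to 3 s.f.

A = π(d/2)² = π(1.4600e-03 m)² = 6.697e-06 m²
R₍0₎ = ρL/A = (2.65×10^-8)(49.6)/(6.697e-06) = 0.1963 Ω
R₍70.8₎ = R₍0₎(1 + αΔT) = 0.1963 × (1 + 0.0037×70.8) = 0.2477 Ω
P = I²R = (9.61)² × 0.2477 = 22.9 W

22.9 W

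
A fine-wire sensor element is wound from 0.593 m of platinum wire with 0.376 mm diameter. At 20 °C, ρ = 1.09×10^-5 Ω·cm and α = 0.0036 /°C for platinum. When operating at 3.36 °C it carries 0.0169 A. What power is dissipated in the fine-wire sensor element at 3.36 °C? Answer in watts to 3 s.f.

1.56×10^-4 W

ρ = 1.09×10^-5 Ω·cm = 1.09×10^-7 Ω·m
A = π(d/2)² = π(1.8800e-04 m)² = 1.110e-07 m²
R₍20₎ = ρL/A = (1.09×10^-7)(0.593)/(1.110e-07) = 0.5821 Ω
R₍3.36₎ = R₍20₎(1 + αΔT) = 0.5821 × (1 + 0.0036×-16.6) = 0.5473 Ω
P = I²R = (0.0169)² × 0.5473 = 1.56×10^-4 W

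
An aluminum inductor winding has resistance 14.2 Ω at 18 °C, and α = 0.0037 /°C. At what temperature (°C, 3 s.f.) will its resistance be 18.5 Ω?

R = R₀(1 + α(T − T₀)) ⇒ T = T₀ + (R/R₀ − 1)/α
T = 18 + (18.5/14.2 − 1)/0.0037 = 18 + (0.3028)/0.0037 = 99.8 °C

99.8 °C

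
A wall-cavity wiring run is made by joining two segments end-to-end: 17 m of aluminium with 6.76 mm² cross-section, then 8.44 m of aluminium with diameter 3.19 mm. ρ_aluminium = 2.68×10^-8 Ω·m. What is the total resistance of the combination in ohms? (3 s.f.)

Segment 1: A = 6.76 mm² = 6.760e-06 m²
R₁ = ρL/A = (2.68×10^-8)(17)/(6.760e-06) = 0.0674 Ω
Segment 2: A = π(d/2)² = π(1.5950e-03 m)² = 7.992e-06 m²
R₂ = (2.68×10^-8)(8.44)/(7.992e-06) = 0.0283 Ω
R = R₁ + R₂ = 0.0957 Ω

0.0957 Ω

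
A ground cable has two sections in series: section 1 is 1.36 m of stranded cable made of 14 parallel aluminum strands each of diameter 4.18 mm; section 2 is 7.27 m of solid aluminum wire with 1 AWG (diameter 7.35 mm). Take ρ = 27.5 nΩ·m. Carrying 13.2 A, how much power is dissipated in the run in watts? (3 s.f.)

0.855 W

ρ = 27.5 nΩ·m = 2.75×10^-8 Ω·m
Section 1: A_strand = π(2.0900e-03)² = 1.372e-05 m²; R₁ = ρL/(N·A_s) = (2.75×10^-8)(1.36)/(14×1.372e-05) = 1.947×10^-4 Ω
Section 2: A = π(7.35/2 mm)² = π(3.6750e-03 m)² = 4.243e-05 m²
R₂ = (2.75×10^-8)(7.27)/(4.243e-05) = 0.004712 Ω
R = R₁ + R₂ = 0.004907 Ω
P = I²R = (13.2)² × 0.004907 = 0.855 W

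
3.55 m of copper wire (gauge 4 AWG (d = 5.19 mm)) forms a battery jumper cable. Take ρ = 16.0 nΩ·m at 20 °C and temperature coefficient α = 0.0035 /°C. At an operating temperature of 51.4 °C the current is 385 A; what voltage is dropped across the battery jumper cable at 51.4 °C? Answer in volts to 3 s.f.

1.15 V

ρ = 16.0 nΩ·m = 1.60×10^-8 Ω·m
A = π(5.19/2 mm)² = π(2.5950e-03 m)² = 2.116e-05 m²
R₍20₎ = ρL/A = (1.60×10^-8)(3.55)/(2.116e-05) = 0.002685 Ω
R₍51.4₎ = R₍20₎(1 + αΔT) = 0.002685 × (1 + 0.0035×31.4) = 0.00298 Ω
V = IR = 385 × 0.00298 = 1.15 V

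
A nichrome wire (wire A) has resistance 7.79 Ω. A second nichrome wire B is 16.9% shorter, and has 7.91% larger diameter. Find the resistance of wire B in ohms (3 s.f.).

5.56 Ω

R ∝ L/d², so R_B/R_A = (1 − 16.9/100) × (1 + 7.91/100)⁻²
= 0.831 × 0.8588 = 0.7136
R_B = 0.7136 × 7.79 = 5.56 Ω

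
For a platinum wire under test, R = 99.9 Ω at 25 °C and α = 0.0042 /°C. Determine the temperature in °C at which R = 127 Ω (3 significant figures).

R = R₀(1 + α(T − T₀)) ⇒ T = T₀ + (R/R₀ − 1)/α
T = 25 + (127/99.9 − 1)/0.0042 = 25 + (0.2713)/0.0042 = 89.6 °C

89.6 °C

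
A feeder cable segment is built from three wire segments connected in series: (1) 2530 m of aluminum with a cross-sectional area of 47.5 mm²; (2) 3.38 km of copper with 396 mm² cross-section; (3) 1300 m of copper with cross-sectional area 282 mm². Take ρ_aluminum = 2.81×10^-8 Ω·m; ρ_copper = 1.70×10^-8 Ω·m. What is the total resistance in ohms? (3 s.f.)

1.72 Ω

Seg 1: A = 47.5 mm² = 4.750e-05 m²
R_1 = (2.81×10^-8)(2530)/(4.750e-05) = 1.497 Ω
Seg 2: A = 396 mm² = 3.960e-04 m²
R_2 = (1.70×10^-8)(3380)/(3.960e-04) = 0.1451 Ω
Seg 3: A = 282 mm² = 2.820e-04 m²
R_3 = (1.70×10^-8)(1300)/(2.820e-04) = 0.07837 Ω
R_total = R_1 + R_2 + R_3 = 1.72 Ω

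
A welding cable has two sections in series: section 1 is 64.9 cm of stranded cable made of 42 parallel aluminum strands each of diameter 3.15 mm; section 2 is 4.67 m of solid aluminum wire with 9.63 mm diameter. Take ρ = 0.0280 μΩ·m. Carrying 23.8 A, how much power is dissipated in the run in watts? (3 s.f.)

1.05 W

ρ = 0.0280 μΩ·m = 2.80×10^-8 Ω·m
Section 1: A_strand = π(1.5750e-03)² = 7.793e-06 m²; R₁ = ρL/(N·A_s) = (2.80×10^-8)(0.649)/(42×7.793e-06) = 5.552×10^-5 Ω
Section 2: A = π(d/2)² = π(4.8150e-03 m)² = 7.284e-05 m²
R₂ = (2.80×10^-8)(4.67)/(7.284e-05) = 0.001795 Ω
R = R₁ + R₂ = 0.001851 Ω
P = I²R = (23.8)² × 0.001851 = 1.05 W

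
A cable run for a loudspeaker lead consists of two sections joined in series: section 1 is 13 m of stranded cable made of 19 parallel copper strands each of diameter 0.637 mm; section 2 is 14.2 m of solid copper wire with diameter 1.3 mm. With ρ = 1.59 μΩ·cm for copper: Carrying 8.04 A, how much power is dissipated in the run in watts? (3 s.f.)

ρ = 1.59 μΩ·cm = 1.59×10^-8 Ω·m
Section 1: A_strand = π(3.1850e-04)² = 3.187e-07 m²; R₁ = ρL/(N·A_s) = (1.59×10^-8)(13)/(19×3.187e-07) = 0.03414 Ω
Section 2: A = π(d/2)² = π(6.5000e-04 m)² = 1.327e-06 m²
R₂ = (1.59×10^-8)(14.2)/(1.327e-06) = 0.1701 Ω
R = R₁ + R₂ = 0.2042 Ω
P = I²R = (8.04)² × 0.2042 = 13.2 W

13.2 W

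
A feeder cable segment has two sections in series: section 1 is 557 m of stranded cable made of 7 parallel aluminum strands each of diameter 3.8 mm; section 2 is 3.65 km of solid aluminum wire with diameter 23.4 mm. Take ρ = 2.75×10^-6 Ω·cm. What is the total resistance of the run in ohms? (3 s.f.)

0.426 Ω

ρ = 2.75×10^-6 Ω·cm = 2.75×10^-8 Ω·m
Section 1: A_strand = π(1.9000e-03)² = 1.134e-05 m²; R₁ = ρL/(N·A_s) = (2.75×10^-8)(557)/(7×1.134e-05) = 0.1929 Ω
Section 2: A = π(d/2)² = π(1.1700e-02 m)² = 4.301e-04 m²
R₂ = (2.75×10^-8)(3650)/(4.301e-04) = 0.2334 Ω
R = R₁ + R₂ = 0.426 Ω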